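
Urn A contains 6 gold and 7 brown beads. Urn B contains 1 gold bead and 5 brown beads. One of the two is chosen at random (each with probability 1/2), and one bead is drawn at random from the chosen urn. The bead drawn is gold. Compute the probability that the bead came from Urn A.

P(gold | Urn A) = 6/13; P(gold | Urn B) = 1/6.
P(gold) = 1/2·6/13 + 1/2·1/6 = 49/156.
By Bayes' rule, P(Urn A | gold) = 3/13 / 49/156 = 36/49 ≈ 0.7347.

36/49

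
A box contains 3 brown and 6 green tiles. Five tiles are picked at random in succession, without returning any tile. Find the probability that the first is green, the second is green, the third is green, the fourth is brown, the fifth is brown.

1/21

Multiply the conditional probability of each draw in order, without replacement, so each draw removes one from its color and from the total.
P = (6/9) · (5/8) · (4/7) · (3/6) · (2/5) = 1/21 ≈ 0.0476.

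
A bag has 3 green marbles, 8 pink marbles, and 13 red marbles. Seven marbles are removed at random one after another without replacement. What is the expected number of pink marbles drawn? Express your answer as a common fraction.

By linearity of expectation, E[X] = Σ P(draw i is pink); by symmetry each draw (even without replacement) has P(pink) = 8/24.
E[X] = 7 · 8/24 = 7/3 ≈ 2.3333.

7/3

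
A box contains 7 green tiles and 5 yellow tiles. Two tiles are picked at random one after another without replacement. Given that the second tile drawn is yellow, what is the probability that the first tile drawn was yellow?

4/11

P(first=yellow and the second tile drawn is yellow) = (5/12)·(4/11) = 5/33.
P(the second tile drawn is yellow) = Σ over first color = 35/132 + 5/33 = 5/12.
By Bayes, P(first=yellow | the second tile drawn is yellow) = 5/33 / 5/12 = 4/11 ≈ 0.3636.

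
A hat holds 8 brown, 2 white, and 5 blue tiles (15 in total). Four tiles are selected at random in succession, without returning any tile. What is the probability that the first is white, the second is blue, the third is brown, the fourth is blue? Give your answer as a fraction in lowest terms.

Multiply the conditional probability of each draw in order, without replacement, so each draw removes one from its color and from the total.
P = (2/15) · (5/14) · (8/13) · (4/12) = 8/819 ≈ 0.0098.

8/819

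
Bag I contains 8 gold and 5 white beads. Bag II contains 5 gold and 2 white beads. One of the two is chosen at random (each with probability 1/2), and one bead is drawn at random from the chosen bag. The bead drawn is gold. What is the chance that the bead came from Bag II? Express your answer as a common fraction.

P(gold | Bag I) = 8/13; P(gold | Bag II) = 5/7.
P(gold) = 1/2·8/13 + 1/2·5/7 = 121/182.
By Bayes' rule, P(Bag II | gold) = 5/14 / 121/182 = 65/121 ≈ 0.5372.

65/121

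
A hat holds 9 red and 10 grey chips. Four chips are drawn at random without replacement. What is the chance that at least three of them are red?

Sum the hypergeometric tail for j = 3,…,4 red chips.
Favorable = C(9,3)·C(10,1) + C(9,4)·C(10,0) = 966; total = C(19,4) = 3876.
P = 966/3876 = 161/646 ≈ 0.2492.

161/646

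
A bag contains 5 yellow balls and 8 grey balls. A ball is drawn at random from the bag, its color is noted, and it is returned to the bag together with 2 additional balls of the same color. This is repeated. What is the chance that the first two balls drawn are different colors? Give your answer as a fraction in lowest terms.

Either grey then yellow, or yellow then grey; after the first draw the total is 15.
P = (8/13)·(5/15) + (5/13)·(8/15) = 16/39 ≈ 0.4103.

16/39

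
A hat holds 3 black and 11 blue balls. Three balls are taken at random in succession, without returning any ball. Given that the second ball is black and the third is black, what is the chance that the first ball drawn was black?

P(first=black and the second ball is black and the third is black) = (3/14)·(2/13)·(1/12) = 1/364.
P(E) = Σ over first color = 1/364 + 11/364 = 3/91.
By Bayes, P(first=black | E) = 1/364 / 3/91 = 1/12 ≈ 0.0833.

1/12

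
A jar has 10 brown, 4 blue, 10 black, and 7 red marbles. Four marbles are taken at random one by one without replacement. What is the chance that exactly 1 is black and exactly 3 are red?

Unordered draws without replacement: count favorable combinations over C(31,4).
Favorable = C(10,0) · C(4,0) · C(10,1) · C(7,3) = 350; total = C(31,4) = 31465.
P = 350/31465 = 10/899 ≈ 0.0111.

10/899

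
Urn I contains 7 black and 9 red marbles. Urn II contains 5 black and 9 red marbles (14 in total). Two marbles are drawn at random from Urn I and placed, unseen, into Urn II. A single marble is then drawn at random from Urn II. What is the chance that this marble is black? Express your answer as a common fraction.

Condition on how many of the transferred marbles are black (from Urn I: 7 black of 16; then Urn II has 16 total).
  0 black: C(7,0)C(9,2)/C(16,2) = 3/10; then P = 5/16
  1 black: C(7,1)C(9,1)/C(16,2) = 21/40; then P = 6/16
  2 black: C(7,2)C(9,0)/C(16,2) = 7/40; then P = 7/16
P(black from Urn II) = 47/128 ≈ 0.3672.

47/128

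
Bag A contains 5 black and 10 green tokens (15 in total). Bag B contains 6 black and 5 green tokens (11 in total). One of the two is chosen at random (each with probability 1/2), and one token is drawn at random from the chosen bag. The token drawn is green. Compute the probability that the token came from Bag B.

P(green | Bag A) = 2/3; P(green | Bag B) = 5/11.
P(green) = 1/2·2/3 + 1/2·5/11 = 37/66.
By Bayes' rule, P(Bag B | green) = 5/22 / 37/66 = 15/37 ≈ 0.4054.

15/37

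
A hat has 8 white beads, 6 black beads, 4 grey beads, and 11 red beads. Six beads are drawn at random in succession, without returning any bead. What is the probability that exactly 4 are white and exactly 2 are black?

5/2262

Unordered draws without replacement: count favorable combinations over C(29,6).
Favorable = C(8,4) · C(6,2) · C(4,0) · C(11,0) = 1050; total = C(29,6) = 475020.
P = 1050/475020 = 5/2262 ≈ 0.0022.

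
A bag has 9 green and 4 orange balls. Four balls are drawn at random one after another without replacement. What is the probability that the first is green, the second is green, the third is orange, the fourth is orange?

36/715

Multiply the conditional probability of each draw in order, without replacement, so each draw removes one from its color and from the total.
P = (9/13) · (8/12) · (4/11) · (3/10) = 36/715 ≈ 0.0503.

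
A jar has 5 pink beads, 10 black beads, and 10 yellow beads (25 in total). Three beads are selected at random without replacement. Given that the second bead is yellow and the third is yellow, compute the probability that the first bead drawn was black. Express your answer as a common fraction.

P(first=black and the second bead is yellow and the third is yellow) = (10/25)·(10/24)·(9/23) = 3/46.
P(E) = Σ over first color = 3/92 + 3/46 + 6/115 = 3/20.
By Bayes, P(first=black | E) = 3/46 / 3/20 = 10/23 ≈ 0.4348.

10/23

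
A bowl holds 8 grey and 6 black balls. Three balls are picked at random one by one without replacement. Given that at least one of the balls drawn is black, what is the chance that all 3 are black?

5/77

P(all 3 black) = C(6,3)/C(14,3) = 5/91; P(at least one black) = 1 − C(8,3)/C(14,3) = 11/13.
Since 'all 3 black' ⊆ 'at least one black', P(all 3 | at least one) = 5/91 / 11/13 = 5/77 ≈ 0.0649.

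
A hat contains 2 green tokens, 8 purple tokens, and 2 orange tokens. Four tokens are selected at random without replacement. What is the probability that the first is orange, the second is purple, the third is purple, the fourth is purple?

Multiply the conditional probability of each draw in order, without replacement, so each draw removes one from its color and from the total.
P = (2/12) · (8/11) · (7/10) · (6/9) = 28/495 ≈ 0.0566.

28/495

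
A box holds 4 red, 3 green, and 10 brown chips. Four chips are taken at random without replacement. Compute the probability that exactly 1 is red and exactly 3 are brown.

Unordered draws without replacement: count favorable combinations over C(17,4).
Favorable = C(4,1) · C(3,0) · C(10,3) = 480; total = C(17,4) = 2380.
P = 480/2380 = 24/119 ≈ 0.2017.

24/119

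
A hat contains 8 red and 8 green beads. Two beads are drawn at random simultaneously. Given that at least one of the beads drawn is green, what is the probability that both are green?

P(both green) = C(8,2)/C(16,2) = 7/30; P(at least one green) = 1 − C(8,2)/C(16,2) = 23/30.
Since 'both green' ⊆ 'at least one green', P(both | at least one) = 7/30 / 23/30 = 7/23 ≈ 0.3043.

7/23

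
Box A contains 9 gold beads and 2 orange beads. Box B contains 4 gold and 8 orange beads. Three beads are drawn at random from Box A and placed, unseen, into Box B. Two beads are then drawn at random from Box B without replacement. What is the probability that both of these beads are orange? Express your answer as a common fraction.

Condition on how many of the transferred beads are orange (from Box A: 2 orange of 11; then Box B has 15 total).
  0 orange: C(2,0)C(9,3)/C(11,3) = 28/55; then P = C(8,2)/C(15,2) = 4/15
  1 orange: C(2,1)C(9,2)/C(11,3) = 24/55; then P = C(9,2)/C(15,2) = 12/35
  2 orange: C(2,2)C(9,1)/C(11,3) = 3/55; then P = C(10,2)/C(15,2) = 3/7
P(both orange) = 1783/5775 ≈ 0.3087.

1783/5775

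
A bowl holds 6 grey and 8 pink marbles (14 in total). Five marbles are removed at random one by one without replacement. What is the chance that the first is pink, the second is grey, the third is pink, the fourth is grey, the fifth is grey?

4/143

Multiply the conditional probability of each draw in order, without replacement, so each draw removes one from its color and from the total.
P = (8/14) · (6/13) · (7/12) · (5/11) · (4/10) = 4/143 ≈ 0.0280.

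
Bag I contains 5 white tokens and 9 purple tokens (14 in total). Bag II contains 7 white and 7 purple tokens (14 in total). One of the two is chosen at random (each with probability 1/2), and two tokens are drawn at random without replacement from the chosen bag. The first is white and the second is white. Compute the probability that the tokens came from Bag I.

10/31

P(E | Bag I) = 10/91; P(E | Bag II) = 3/13.
P(E) = 1/2·10/91 + 1/2·3/13 = 31/182.
By Bayes' rule, P(Bag I | E) = 5/91 / 31/182 = 10/31 ≈ 0.3226.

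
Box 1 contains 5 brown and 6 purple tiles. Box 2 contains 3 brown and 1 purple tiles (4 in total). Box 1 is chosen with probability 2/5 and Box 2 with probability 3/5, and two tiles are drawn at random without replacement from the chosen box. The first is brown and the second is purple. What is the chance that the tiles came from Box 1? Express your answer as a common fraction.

P(E | Box 1) = 3/11; P(E | Box 2) = 1/4.
P(E) = 2/5·3/11 + 3/5·1/4 = 57/220.
By Bayes' rule, P(Box 1 | E) = 6/55 / 57/220 = 8/19 ≈ 0.4211.

8/19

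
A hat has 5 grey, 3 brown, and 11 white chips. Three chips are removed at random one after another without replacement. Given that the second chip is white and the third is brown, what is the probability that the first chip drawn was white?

P(first=white and the second chip is white and the third is brown) = (11/19)·(10/18)·(3/17) = 55/969.
P(E) = Σ over first color = 55/1938 + 11/969 + 55/969 = 11/114.
By Bayes, P(first=white | E) = 55/969 / 11/114 = 10/17 ≈ 0.5882.

10/17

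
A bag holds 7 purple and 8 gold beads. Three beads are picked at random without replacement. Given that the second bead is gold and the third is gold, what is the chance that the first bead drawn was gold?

6/13

P(first=gold and the second bead is gold and the third is gold) = (8/15)·(7/14)·(6/13) = 8/65.
P(E) = Σ over first color = 28/195 + 8/65 = 4/15.
By Bayes, P(first=gold | E) = 8/65 / 4/15 = 6/13 ≈ 0.4615.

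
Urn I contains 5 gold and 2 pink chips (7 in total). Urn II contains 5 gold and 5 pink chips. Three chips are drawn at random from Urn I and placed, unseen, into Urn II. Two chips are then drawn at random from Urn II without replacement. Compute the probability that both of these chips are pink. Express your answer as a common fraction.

Condition on how many of the transferred chips are pink (from Urn I: 2 pink of 7; then Urn II has 13 total).
  0 pink: C(2,0)C(5,3)/C(7,3) = 2/7; then P = C(5,2)/C(13,2) = 5/39
  1 pink: C(2,1)C(5,2)/C(7,3) = 4/7; then P = C(6,2)/C(13,2) = 5/26
  2 pink: C(2,2)C(5,1)/C(7,3) = 1/7; then P = C(7,2)/C(13,2) = 7/26
P(both pink) = 101/546 ≈ 0.1850.

101/546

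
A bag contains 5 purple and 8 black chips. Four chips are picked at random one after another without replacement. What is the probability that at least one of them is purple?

Use the complement: P(at least one purple) = 1 − P(no purple).
P(none) = C(8,4)/C(13,4) = 70/715.
So P = 1 − 70/715 = 129/143 ≈ 0.9021.

129/143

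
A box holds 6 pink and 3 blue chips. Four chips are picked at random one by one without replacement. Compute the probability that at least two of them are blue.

Sum the hypergeometric tail for j = 2,…,3 blue chips.
Favorable = C(3,2)·C(6,2) + C(3,3)·C(6,1) = 51; total = C(9,4) = 126.
P = 51/126 = 17/42 ≈ 0.4048.

17/42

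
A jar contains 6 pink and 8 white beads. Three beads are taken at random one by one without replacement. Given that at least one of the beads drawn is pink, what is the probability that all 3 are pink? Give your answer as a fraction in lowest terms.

5/77

P(all 3 pink) = C(6,3)/C(14,3) = 5/91; P(at least one pink) = 1 − C(8,3)/C(14,3) = 11/13.
Since 'all 3 pink' ⊆ 'at least one pink', P(all 3 | at least one) = 5/91 / 11/13 = 5/77 ≈ 0.0649.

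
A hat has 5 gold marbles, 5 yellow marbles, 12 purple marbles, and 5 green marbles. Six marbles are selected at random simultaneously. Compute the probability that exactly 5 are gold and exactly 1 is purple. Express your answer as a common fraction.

2/49335

Unordered draws without replacement: count favorable combinations over C(27,6).
Favorable = C(5,5) · C(5,0) · C(12,1) · C(5,0) = 12; total = C(27,6) = 296010.
P = 12/296010 = 2/49335 ≈ 0.0000.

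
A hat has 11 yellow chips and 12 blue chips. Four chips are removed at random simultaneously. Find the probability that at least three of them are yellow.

6/23

Sum the hypergeometric tail for j = 3,…,4 yellow chips.
Favorable = C(11,3)·C(12,1) + C(11,4)·C(12,0) = 2310; total = C(23,4) = 8855.
P = 2310/8855 = 6/23 ≈ 0.2609.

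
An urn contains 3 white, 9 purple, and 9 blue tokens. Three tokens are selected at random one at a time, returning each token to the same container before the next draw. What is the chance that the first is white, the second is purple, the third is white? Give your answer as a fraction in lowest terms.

3/343

Multiply the conditional probability of each draw in order, with replacement (the composition resets each draw).
P = (3/21) · (9/21) · (3/21) = 3/343 ≈ 0.0087.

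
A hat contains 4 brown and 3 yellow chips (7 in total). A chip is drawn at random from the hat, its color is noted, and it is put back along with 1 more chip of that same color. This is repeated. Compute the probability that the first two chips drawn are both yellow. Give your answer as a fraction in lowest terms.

After a yellow draw the hat holds 4 yellow out of 8.
P = (3/7)·(4/8) = 3/14 ≈ 0.2143.

3/14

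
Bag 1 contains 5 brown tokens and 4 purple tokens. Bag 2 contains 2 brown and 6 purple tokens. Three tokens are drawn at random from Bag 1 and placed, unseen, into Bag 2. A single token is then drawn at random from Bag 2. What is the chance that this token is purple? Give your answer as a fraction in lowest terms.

2/3

Condition on how many of the transferred tokens are purple (from Bag 1: 4 purple of 9; then Bag 2 has 11 total).
  0 purple: C(4,0)C(5,3)/C(9,3) = 5/42; then P = 6/11
  1 purple: C(4,1)C(5,2)/C(9,3) = 10/21; then P = 7/11
  2 purple: C(4,2)C(5,1)/C(9,3) = 5/14; then P = 8/11
  3 purple: C(4,3)C(5,0)/C(9,3) = 1/21; then P = 9/11
P(purple from Bag 2) = 2/3 ≈ 0.6667.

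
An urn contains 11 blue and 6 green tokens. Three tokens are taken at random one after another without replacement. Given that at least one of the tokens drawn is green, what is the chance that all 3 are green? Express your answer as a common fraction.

4/103

P(all 3 green) = C(6,3)/C(17,3) = 1/34; P(at least one green) = 1 − C(11,3)/C(17,3) = 103/136.
Since 'all 3 green' ⊆ 'at least one green', P(all 3 | at least one) = 1/34 / 103/136 = 4/103 ≈ 0.0388.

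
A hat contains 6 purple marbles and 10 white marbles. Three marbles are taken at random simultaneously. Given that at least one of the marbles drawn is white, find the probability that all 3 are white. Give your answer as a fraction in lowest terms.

P(all 3 white) = C(10,3)/C(16,3) = 3/14; P(at least one white) = 1 − C(6,3)/C(16,3) = 27/28.
Since 'all 3 white' ⊆ 'at least one white', P(all 3 | at least one) = 3/14 / 27/28 = 2/9 ≈ 0.2222.

2/9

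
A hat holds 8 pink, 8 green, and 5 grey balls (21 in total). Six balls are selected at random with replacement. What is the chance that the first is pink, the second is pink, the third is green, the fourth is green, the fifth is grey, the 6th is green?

163840/85766121

Multiply the conditional probability of each draw in order, with replacement (the composition resets each draw).
P = (8/21) · (8/21) · (8/21) · (8/21) · (5/21) · (8/21) = 163840/85766121 ≈ 0.0019.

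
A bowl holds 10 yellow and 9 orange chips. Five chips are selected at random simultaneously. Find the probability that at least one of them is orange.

316/323

Use the complement: P(at least one orange) = 1 − P(no orange).
P(none) = C(10,5)/C(19,5) = 252/11628.
So P = 1 − 252/11628 = 316/323 ≈ 0.9783.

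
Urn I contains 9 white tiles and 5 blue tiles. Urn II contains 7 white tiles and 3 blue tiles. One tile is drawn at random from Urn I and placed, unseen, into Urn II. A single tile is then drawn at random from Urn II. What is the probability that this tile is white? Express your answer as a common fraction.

Condition on how many of the transferred tiles are white (from Urn I: 9 white of 14; then Urn II has 11 total).
  0 white: C(9,0)C(5,1)/C(14,1) = 5/14; then P = 7/11
  1 white: C(9,1)C(5,0)/C(14,1) = 9/14; then P = 8/11
P(white from Urn II) = 107/154 ≈ 0.6948.

107/154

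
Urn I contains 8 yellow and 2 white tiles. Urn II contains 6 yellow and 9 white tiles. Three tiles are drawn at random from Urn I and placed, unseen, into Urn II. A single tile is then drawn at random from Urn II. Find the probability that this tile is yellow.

Condition on how many of the transferred tiles are yellow (from Urn I: 8 yellow of 10; then Urn II has 18 total).
  1 yellow: C(8,1)C(2,2)/C(10,3) = 1/15; then P = 7/18
  2 yellow: C(8,2)C(2,1)/C(10,3) = 7/15; then P = 8/18
  3 yellow: C(8,3)C(2,0)/C(10,3) = 7/15; then P = 9/18
P(yellow from Urn II) = 7/15 ≈ 0.4667.

7/15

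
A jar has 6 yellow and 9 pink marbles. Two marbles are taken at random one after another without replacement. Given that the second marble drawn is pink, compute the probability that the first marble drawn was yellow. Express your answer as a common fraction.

3/7

P(first=yellow and the second marble drawn is pink) = (6/15)·(9/14) = 9/35.
P(the second marble drawn is pink) = Σ over first color = 9/35 + 12/35 = 3/5.
By Bayes, P(first=yellow | the second marble drawn is pink) = 9/35 / 3/5 = 3/7 ≈ 0.4286.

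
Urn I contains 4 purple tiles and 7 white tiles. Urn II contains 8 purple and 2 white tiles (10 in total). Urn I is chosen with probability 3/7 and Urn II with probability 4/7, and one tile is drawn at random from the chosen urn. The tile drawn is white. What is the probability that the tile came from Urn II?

44/149

P(white | Urn I) = 7/11; P(white | Urn II) = 1/5.
P(white) = 3/7·7/11 + 4/7·1/5 = 149/385.
By Bayes' rule, P(Urn II | white) = 4/35 / 149/385 = 44/149 ≈ 0.2953.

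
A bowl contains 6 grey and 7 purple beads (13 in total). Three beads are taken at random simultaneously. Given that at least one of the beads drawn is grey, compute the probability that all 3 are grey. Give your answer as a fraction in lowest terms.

P(all 3 grey) = C(6,3)/C(13,3) = 10/143; P(at least one grey) = 1 − C(7,3)/C(13,3) = 251/286.
Since 'all 3 grey' ⊆ 'at least one grey', P(all 3 | at least one) = 10/143 / 251/286 = 20/251 ≈ 0.0797.

20/251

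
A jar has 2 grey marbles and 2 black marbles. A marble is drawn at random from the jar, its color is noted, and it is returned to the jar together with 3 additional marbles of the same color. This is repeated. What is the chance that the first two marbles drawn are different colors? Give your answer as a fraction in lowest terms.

2/7

Either black then grey, or grey then black; after the first draw the total is 7.
P = (2/4)·(2/7) + (2/4)·(2/7) = 2/7 ≈ 0.2857.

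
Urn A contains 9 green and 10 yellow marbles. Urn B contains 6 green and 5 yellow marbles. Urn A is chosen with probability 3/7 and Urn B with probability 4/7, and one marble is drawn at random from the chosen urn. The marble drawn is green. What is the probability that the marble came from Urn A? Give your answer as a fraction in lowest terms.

P(green | Urn A) = 9/19; P(green | Urn B) = 6/11.
P(green) = 3/7·9/19 + 4/7·6/11 = 753/1463.
By Bayes' rule, P(Urn A | green) = 27/133 / 753/1463 = 99/251 ≈ 0.3944.

99/251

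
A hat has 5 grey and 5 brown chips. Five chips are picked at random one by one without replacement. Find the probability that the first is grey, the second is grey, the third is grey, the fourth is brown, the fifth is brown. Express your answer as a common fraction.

Multiply the conditional probability of each draw in order, without replacement, so each draw removes one from its color and from the total.
P = (5/10) · (4/9) · (3/8) · (5/7) · (4/6) = 5/126 ≈ 0.0397.

5/126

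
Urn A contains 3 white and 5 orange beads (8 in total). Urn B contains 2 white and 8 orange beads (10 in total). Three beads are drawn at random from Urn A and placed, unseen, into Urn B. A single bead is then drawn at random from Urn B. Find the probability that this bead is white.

Condition on how many of the transferred beads are white (from Urn A: 3 white of 8; then Urn B has 13 total).
  0 white: C(3,0)C(5,3)/C(8,3) = 5/28; then P = 2/13
  1 white: C(3,1)C(5,2)/C(8,3) = 15/28; then P = 3/13
  2 white: C(3,2)C(5,1)/C(8,3) = 15/56; then P = 4/13
  3 white: C(3,3)C(5,0)/C(8,3) = 1/56; then P = 5/13
P(white from Urn B) = 25/104 ≈ 0.2404.

25/104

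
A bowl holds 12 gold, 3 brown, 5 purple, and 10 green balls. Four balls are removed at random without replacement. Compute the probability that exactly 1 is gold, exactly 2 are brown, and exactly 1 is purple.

4/609

Unordered draws without replacement: count favorable combinations over C(30,4).
Favorable = C(12,1) · C(3,2) · C(5,1) · C(10,0) = 180; total = C(30,4) = 27405.
P = 180/27405 = 4/609 ≈ 0.0066.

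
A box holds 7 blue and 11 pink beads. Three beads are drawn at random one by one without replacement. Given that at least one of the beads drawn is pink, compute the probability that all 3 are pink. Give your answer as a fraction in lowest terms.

P(all 3 pink) = C(11,3)/C(18,3) = 55/272; P(at least one pink) = 1 − C(7,3)/C(18,3) = 781/816.
Since 'all 3 pink' ⊆ 'at least one pink', P(all 3 | at least one) = 55/272 / 781/816 = 15/71 ≈ 0.2113.

15/71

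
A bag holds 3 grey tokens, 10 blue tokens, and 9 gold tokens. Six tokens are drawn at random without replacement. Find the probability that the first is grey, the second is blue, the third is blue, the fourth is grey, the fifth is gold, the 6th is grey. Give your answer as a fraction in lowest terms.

Multiply the conditional probability of each draw in order, without replacement, so each draw removes one from its color and from the total.
P = (3/22) · (10/21) · (9/20) · (2/19) · (9/18) · (1/17) = 9/99484 ≈ 0.0001.

9/99484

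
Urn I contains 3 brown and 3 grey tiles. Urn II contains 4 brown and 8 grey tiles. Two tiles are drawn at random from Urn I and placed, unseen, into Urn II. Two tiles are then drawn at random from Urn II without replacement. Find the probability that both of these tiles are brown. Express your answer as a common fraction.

Condition on how many of the transferred tiles are brown (from Urn I: 3 brown of 6; then Urn II has 14 total).
  0 brown: C(3,0)C(3,2)/C(6,2) = 1/5; then P = C(4,2)/C(14,2) = 6/91
  1 brown: C(3,1)C(3,1)/C(6,2) = 3/5; then P = C(5,2)/C(14,2) = 10/91
  2 brown: C(3,2)C(3,0)/C(6,2) = 1/5; then P = C(6,2)/C(14,2) = 15/91
P(both brown) = 51/455 ≈ 0.1121.

51/455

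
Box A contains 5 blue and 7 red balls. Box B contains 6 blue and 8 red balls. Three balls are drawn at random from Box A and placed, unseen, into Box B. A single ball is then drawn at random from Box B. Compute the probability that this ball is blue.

Condition on how many of the transferred balls are blue (from Box A: 5 blue of 12; then Box B has 17 total).
  0 blue: C(5,0)C(7,3)/C(12,3) = 7/44; then P = 6/17
  1 blue: C(5,1)C(7,2)/C(12,3) = 21/44; then P = 7/17
  2 blue: C(5,2)C(7,1)/C(12,3) = 7/22; then P = 8/17
  3 blue: C(5,3)C(7,0)/C(12,3) = 1/22; then P = 9/17
P(blue from Box B) = 29/68 ≈ 0.4265.

29/68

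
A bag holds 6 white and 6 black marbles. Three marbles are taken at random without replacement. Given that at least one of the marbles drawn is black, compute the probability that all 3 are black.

1/10

P(all 3 black) = C(6,3)/C(12,3) = 1/11; P(at least one black) = 1 − C(6,3)/C(12,3) = 10/11.
Since 'all 3 black' ⊆ 'at least one black', P(all 3 | at least one) = 1/11 / 10/11 = 1/10 ≈ 0.1000.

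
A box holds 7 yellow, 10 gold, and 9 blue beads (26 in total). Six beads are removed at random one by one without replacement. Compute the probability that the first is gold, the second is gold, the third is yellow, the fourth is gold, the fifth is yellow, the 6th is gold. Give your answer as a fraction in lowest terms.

21/16445

Multiply the conditional probability of each draw in order, without replacement, so each draw removes one from its color and from the total.
P = (10/26) · (9/25) · (7/24) · (8/23) · (6/22) · (7/21) = 21/16445 ≈ 0.0013.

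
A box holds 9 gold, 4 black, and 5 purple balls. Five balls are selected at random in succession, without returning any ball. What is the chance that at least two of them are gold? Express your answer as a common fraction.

Sum the hypergeometric tail for j = 2,…,5 gold balls.
Favorable = C(9,2)·C(9,3) + C(9,3)·C(9,2) + C(9,4)·C(9,1) + C(9,5)·C(9,0) = 7308; total = C(18,5) = 8568.
P = 7308/8568 = 29/34 ≈ 0.8529.

29/34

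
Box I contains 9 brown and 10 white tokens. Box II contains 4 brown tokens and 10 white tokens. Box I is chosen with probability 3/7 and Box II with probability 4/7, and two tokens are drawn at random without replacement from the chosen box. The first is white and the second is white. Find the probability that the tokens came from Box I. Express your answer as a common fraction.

P(E | Box I) = 5/19; P(E | Box II) = 45/91.
P(E) = 3/7·5/19 + 4/7·45/91 = 4785/12103.
By Bayes' rule, P(Box I | E) = 15/133 / 4785/12103 = 91/319 ≈ 0.2853.

91/319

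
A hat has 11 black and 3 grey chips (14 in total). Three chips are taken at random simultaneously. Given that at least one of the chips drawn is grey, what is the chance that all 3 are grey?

P(all 3 grey) = C(3,3)/C(14,3) = 1/364; P(at least one grey) = 1 − C(11,3)/C(14,3) = 199/364.
Since 'all 3 grey' ⊆ 'at least one grey', P(all 3 | at least one) = 1/364 / 199/364 = 1/199 ≈ 0.0050.

1/199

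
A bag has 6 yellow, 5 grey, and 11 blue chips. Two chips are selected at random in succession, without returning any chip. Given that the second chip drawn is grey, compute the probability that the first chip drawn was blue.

P(first=blue and the second chip drawn is grey) = (11/22)·(5/21) = 5/42.
P(the second chip drawn is grey) = Σ over first color = 5/77 + 10/231 + 5/42 = 5/22.
By Bayes, P(first=blue | the second chip drawn is grey) = 5/42 / 5/22 = 11/21 ≈ 0.5238.

11/21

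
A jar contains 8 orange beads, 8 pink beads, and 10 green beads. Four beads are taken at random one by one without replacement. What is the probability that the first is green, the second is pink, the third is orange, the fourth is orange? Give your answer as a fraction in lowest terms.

56/4485

Multiply the conditional probability of each draw in order, without replacement, so each draw removes one from its color and from the total.
P = (10/26) · (8/25) · (8/24) · (7/23) = 56/4485 ≈ 0.0125.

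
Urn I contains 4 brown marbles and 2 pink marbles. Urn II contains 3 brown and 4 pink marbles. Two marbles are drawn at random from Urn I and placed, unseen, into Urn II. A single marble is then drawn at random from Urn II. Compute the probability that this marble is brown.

Condition on how many of the transferred marbles are brown (from Urn I: 4 brown of 6; then Urn II has 9 total).
  0 brown: C(4,0)C(2,2)/C(6,2) = 1/15; then P = 3/9
  1 brown: C(4,1)C(2,1)/C(6,2) = 8/15; then P = 4/9
  2 brown: C(4,2)C(2,0)/C(6,2) = 2/5; then P = 5/9
P(brown from Urn II) = 13/27 ≈ 0.4815.

13/27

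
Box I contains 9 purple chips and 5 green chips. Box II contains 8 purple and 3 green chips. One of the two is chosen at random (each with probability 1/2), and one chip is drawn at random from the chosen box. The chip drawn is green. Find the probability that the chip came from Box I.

55/97

P(green | Box I) = 5/14; P(green | Box II) = 3/11.
P(green) = 1/2·5/14 + 1/2·3/11 = 97/308.
By Bayes' rule, P(Box I | green) = 5/28 / 97/308 = 55/97 ≈ 0.5670.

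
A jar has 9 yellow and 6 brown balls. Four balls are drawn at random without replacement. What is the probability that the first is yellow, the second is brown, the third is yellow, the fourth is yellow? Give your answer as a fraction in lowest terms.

6/65

Multiply the conditional probability of each draw in order, without replacement, so each draw removes one from its color and from the total.
P = (9/15) · (6/14) · (8/13) · (7/12) = 6/65 ≈ 0.0923.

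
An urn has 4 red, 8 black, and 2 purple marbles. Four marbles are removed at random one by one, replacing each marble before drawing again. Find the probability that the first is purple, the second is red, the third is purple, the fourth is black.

8/2401

Multiply the conditional probability of each draw in order, with replacement (the composition resets each draw).
P = (2/14) · (4/14) · (2/14) · (8/14) = 8/2401 ≈ 0.0033.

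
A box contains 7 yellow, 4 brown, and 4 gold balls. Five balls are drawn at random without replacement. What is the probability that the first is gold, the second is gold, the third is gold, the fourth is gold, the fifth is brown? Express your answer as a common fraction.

4/15015

Multiply the conditional probability of each draw in order, without replacement, so each draw removes one from its color and from the total.
P = (4/15) · (3/14) · (2/13) · (1/12) · (4/11) = 4/15015 ≈ 0.0003.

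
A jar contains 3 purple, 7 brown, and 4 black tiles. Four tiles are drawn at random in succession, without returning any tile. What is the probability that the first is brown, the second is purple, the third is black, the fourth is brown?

Multiply the conditional probability of each draw in order, without replacement, so each draw removes one from its color and from the total.
P = (7/14) · (3/13) · (4/12) · (6/11) = 3/143 ≈ 0.0210.

3/143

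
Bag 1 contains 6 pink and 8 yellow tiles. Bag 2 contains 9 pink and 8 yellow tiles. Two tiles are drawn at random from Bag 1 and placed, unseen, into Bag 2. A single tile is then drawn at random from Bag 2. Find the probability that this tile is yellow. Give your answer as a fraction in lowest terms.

Condition on how many of the transferred tiles are yellow (from Bag 1: 8 yellow of 14; then Bag 2 has 19 total).
  0 yellow: C(8,0)C(6,2)/C(14,2) = 15/91; then P = 8/19
  1 yellow: C(8,1)C(6,1)/C(14,2) = 48/91; then P = 9/19
  2 yellow: C(8,2)C(6,0)/C(14,2) = 4/13; then P = 10/19
P(yellow from Bag 2) = 64/133 ≈ 0.4812.

64/133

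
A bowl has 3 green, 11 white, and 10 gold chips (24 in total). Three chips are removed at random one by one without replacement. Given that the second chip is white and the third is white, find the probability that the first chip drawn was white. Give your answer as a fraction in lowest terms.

9/22

P(first=white and the second chip is white and the third is white) = (11/24)·(10/23)·(9/22) = 15/184.
P(E) = Σ over first color = 5/184 + 15/184 + 25/276 = 55/276.
By Bayes, P(first=white | E) = 15/184 / 55/276 = 9/22 ≈ 0.4091.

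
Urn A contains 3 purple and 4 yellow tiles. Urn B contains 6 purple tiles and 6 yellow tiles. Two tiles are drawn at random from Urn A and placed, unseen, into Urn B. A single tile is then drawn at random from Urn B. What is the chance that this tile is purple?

24/49

Condition on how many of the transferred tiles are purple (from Urn A: 3 purple of 7; then Urn B has 14 total).
  0 purple: C(3,0)C(4,2)/C(7,2) = 2/7; then P = 6/14
  1 purple: C(3,1)C(4,1)/C(7,2) = 4/7; then P = 7/14
  2 purple: C(3,2)C(4,0)/C(7,2) = 1/7; then P = 8/14
P(purple from Urn B) = 24/49 ≈ 0.4898.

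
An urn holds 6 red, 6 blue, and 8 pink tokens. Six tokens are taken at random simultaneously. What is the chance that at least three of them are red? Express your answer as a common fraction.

Sum the hypergeometric tail for j = 3,…,6 red tokens.
Favorable = C(6,3)·C(14,3) + C(6,4)·C(14,2) + C(6,5)·C(14,1) + C(6,6)·C(14,0) = 8730; total = C(20,6) = 38760.
P = 8730/38760 = 291/1292 ≈ 0.2252.

291/1292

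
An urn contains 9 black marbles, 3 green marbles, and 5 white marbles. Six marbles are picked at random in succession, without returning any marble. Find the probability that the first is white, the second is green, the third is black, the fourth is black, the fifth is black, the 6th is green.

Multiply the conditional probability of each draw in order, without replacement, so each draw removes one from its color and from the total.
P = (5/17) · (3/16) · (9/15) · (8/14) · (7/13) · (2/12) = 3/1768 ≈ 0.0017.

3/1768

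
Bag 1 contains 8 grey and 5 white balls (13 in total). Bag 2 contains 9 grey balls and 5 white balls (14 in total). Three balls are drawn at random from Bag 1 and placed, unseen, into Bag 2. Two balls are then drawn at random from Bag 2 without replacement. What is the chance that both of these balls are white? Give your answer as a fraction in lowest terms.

Condition on how many of the transferred balls are white (from Bag 1: 5 white of 13; then Bag 2 has 17 total).
  0 white: C(5,0)C(8,3)/C(13,3) = 28/143; then P = C(5,2)/C(17,2) = 5/68
  1 white: C(5,1)C(8,2)/C(13,3) = 70/143; then P = C(6,2)/C(17,2) = 15/136
  2 white: C(5,2)C(8,1)/C(13,3) = 40/143; then P = C(7,2)/C(17,2) = 21/136
  3 white: C(5,3)C(8,0)/C(13,3) = 5/143; then P = C(8,2)/C(17,2) = 7/34
P(both white) = 105/884 ≈ 0.1188.

105/884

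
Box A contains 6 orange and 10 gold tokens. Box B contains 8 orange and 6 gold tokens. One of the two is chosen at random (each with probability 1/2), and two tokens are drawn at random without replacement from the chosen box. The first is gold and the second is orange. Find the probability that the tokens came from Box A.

P(E | Box A) = 1/4; P(E | Box B) = 24/91.
P(E) = 1/2·1/4 + 1/2·24/91 = 187/728.
By Bayes' rule, P(Box A | E) = 1/8 / 187/728 = 91/187 ≈ 0.4866.

91/187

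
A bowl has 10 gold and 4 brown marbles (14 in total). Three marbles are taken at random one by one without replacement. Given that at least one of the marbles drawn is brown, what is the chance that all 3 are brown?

1/61

P(all 3 brown) = C(4,3)/C(14,3) = 1/91; P(at least one brown) = 1 − C(10,3)/C(14,3) = 61/91.
Since 'all 3 brown' ⊆ 'at least one brown', P(all 3 | at least one) = 1/91 / 61/91 = 1/61 ≈ 0.0164.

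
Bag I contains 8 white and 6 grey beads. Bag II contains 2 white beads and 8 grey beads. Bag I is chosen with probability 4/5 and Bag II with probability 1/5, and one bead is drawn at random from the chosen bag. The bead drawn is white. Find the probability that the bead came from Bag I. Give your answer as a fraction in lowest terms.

P(white | Bag I) = 4/7; P(white | Bag II) = 1/5.
P(white) = 4/5·4/7 + 1/5·1/5 = 87/175.
By Bayes' rule, P(Bag I | white) = 16/35 / 87/175 = 80/87 ≈ 0.9195.

80/87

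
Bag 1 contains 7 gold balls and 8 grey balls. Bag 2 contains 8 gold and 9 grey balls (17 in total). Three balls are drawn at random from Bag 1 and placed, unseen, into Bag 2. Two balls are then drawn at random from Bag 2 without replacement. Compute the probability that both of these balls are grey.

Condition on how many of the transferred balls are grey (from Bag 1: 8 grey of 15; then Bag 2 has 20 total).
  0 grey: C(8,0)C(7,3)/C(15,3) = 1/13; then P = C(9,2)/C(20,2) = 18/95
  1 grey: C(8,1)C(7,2)/C(15,3) = 24/65; then P = C(10,2)/C(20,2) = 9/38
  2 grey: C(8,2)C(7,1)/C(15,3) = 28/65; then P = C(11,2)/C(20,2) = 11/38
  3 grey: C(8,3)C(7,0)/C(15,3) = 8/65; then P = C(12,2)/C(20,2) = 33/95
P(both grey) = 128/475 ≈ 0.2695.

128/475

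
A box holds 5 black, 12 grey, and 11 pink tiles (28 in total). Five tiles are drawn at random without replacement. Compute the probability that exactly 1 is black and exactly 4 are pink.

Unordered draws without replacement: count favorable combinations over C(28,5).
Favorable = C(5,1) · C(12,0) · C(11,4) = 1650; total = C(28,5) = 98280.
P = 1650/98280 = 55/3276 ≈ 0.0168.

55/3276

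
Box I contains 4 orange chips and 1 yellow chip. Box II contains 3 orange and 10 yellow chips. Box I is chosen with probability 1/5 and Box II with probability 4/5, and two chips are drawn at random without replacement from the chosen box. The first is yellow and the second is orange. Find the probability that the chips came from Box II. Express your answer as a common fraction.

50/63

P(E | Box I) = 1/5; P(E | Box II) = 5/26.
P(E) = 1/5·1/5 + 4/5·5/26 = 63/325.
By Bayes' rule, P(Box II | E) = 2/13 / 63/325 = 50/63 ≈ 0.7937.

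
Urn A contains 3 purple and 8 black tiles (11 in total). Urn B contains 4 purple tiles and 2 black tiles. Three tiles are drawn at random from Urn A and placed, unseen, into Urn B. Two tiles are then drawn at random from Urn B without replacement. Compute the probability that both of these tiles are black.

379/1980

Condition on how many of the transferred tiles are black (from Urn A: 8 black of 11; then Urn B has 9 total).
  0 black: C(8,0)C(3,3)/C(11,3) = 1/165; then P = C(2,2)/C(9,2) = 1/36
  1 black: C(8,1)C(3,2)/C(11,3) = 8/55; then P = C(3,2)/C(9,2) = 1/12
  2 black: C(8,2)C(3,1)/C(11,3) = 28/55; then P = C(4,2)/C(9,2) = 1/6
  3 black: C(8,3)C(3,0)/C(11,3) = 56/165; then P = C(5,2)/C(9,2) = 5/18
P(both black) = 379/1980 ≈ 0.1914.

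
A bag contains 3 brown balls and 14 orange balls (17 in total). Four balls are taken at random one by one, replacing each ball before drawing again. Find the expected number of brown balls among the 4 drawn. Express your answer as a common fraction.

12/17

By linearity of expectation, E[X] = Σ P(draw i is brown); each independent draw has P(brown) = 3/17.
E[X] = 4 · 3/17 = 12/17 ≈ 0.7059.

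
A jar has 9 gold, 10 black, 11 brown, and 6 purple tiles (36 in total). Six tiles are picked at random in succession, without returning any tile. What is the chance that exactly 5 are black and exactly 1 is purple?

Unordered draws without replacement: count favorable combinations over C(36,6).
Favorable = C(9,0) · C(10,5) · C(11,0) · C(6,1) = 1512; total = C(36,6) = 1947792.
P = 1512/1947792 = 9/11594 ≈ 0.0008.

9/11594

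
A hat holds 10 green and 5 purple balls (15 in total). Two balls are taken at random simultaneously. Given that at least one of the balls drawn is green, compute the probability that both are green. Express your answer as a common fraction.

9/19

P(both green) = C(10,2)/C(15,2) = 3/7; P(at least one green) = 1 − C(5,2)/C(15,2) = 19/21.
Since 'both green' ⊆ 'at least one green', P(both | at least one) = 3/7 / 19/21 = 9/19 ≈ 0.4737.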